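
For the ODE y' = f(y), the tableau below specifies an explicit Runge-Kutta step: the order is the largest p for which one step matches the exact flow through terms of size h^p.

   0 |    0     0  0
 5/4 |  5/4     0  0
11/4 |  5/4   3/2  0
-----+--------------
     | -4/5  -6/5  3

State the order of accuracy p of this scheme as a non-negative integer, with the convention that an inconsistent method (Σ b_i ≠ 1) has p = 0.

b = (-4/5, -6/5, 3)
c = (0, 5/4, 11/4)
Ac = (0, 0, 15/8)
Σ b_i: (-4/5)·1 + (-6/5)·1 + 3·1 = 1 ✓
b·c: (-6/5)·5/4 + 3·11/4 = 27/4 ≠ 1/2 ⇒ order 1.

1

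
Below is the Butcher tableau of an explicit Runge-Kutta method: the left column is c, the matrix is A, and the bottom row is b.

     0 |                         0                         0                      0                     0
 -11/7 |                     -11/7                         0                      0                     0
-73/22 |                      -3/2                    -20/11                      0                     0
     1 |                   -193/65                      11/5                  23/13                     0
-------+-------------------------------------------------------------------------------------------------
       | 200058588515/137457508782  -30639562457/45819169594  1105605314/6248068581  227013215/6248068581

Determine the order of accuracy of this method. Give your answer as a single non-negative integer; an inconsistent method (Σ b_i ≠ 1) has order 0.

3

b = (200058588515/137457508782, -30639562457/45819169594, 1105605314/6248068581, 227013215/6248068581)
c = (0, -11/7, -73/22, 1)
Ac = (0, 0, 20/7, -93371/10010)
Σ b_i: 200058588515/137457508782·1 + (-30639562457/45819169594)·1 + 1105605314/6248068581·1 + 227013215/6248068581·1 = 1 ✓
b·c: (-30639562457/45819169594)·(-11/7) + 1105605314/6248068581·(-73/22) + 227013215/6248068581·1 = 1/2 ✓
b·c²: (-30639562457/45819169594)·121/49 + 1105605314/6248068581·5329/484 + 227013215/6248068581·1 = 1/3 ✓
b·Ac: 1105605314/6248068581·20/7 + 227013215/6248068581·(-93371/10010) = 1/6 ✓
b·c³: (-30639562457/45819169594)·(-1331/343) + 1105605314/6248068581·(-389017/10648) + 227013215/6248068581·1 = -2459114767635/641468374316 ≠ 1/4 ⇒ order 3.
b·(c∘Ac): 1105605314/6248068581·(-730/77) + 227013215/6248068581·(-93371/10010) = -58796454637/29157653378 ≠ 1/8
b·Ac²: 1105605314/6248068581·(-220/49) + 227013215/6248068581·38403567/1541540 = 212987355221/1924405122948 ≠ 1/12
b·A²c: 227013215/6248068581·460/91 = 8032775300/43736480067 ≠ 1/24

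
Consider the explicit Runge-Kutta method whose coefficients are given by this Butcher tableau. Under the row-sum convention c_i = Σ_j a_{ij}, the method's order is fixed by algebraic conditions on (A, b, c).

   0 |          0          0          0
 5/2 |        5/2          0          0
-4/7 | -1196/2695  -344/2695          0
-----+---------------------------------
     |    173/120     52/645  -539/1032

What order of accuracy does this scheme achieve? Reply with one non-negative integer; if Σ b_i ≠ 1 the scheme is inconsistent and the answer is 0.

b = (173/120, 52/645, -539/1032)
c = (0, 5/2, -4/7)
Ac = (0, 0, -172/539)
Σ b_i: 173/120·1 + 52/645·1 + (-539/1032)·1 = 1 ✓
b·c: 52/645·5/2 + (-539/1032)·(-4/7) = 1/2 ✓
b·c²: 52/645·25/4 + (-539/1032)·16/49 = 1/3 ✓
b·Ac: (-539/1032)·(-172/539) = 1/6 ✓; 3 stages ⇒ order 3.

3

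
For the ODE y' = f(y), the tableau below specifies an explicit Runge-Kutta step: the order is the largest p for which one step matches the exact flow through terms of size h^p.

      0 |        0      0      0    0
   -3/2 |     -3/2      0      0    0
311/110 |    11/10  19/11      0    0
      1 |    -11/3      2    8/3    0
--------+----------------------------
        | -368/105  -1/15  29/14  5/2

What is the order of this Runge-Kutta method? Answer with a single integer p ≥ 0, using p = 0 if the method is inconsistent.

b = (-368/105, -1/15, 29/14, 5/2)
c = (0, -3/2, 311/110, 1)
Ac = (0, 0, -57/22, 749/165)
Σ b_i: (-368/105)·1 + (-1/15)·1 + 29/14·1 + 5/2·1 = 1 ✓
b·c: (-1/15)·(-3/2) + 29/14·311/110 + 5/2·1 = 13023/1540 ≠ 1/2 ⇒ order 1.

1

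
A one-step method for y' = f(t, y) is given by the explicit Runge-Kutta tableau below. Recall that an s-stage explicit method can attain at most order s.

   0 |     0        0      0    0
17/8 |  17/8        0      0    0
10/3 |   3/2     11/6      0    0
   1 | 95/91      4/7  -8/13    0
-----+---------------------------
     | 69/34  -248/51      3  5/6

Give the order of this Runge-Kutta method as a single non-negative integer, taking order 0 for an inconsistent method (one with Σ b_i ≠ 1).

2

b = (69/34, -248/51, 3, 5/6)
c = (0, 17/8, 10/3, 1)
Ac = (0, 0, 187/48, -457/546)
Σ b_i: 69/34·1 + (-248/51)·1 + 3·1 + 5/6·1 = 1 ✓
b·c: (-248/51)·17/8 + 3·10/3 + 5/6·1 = 1/2 ✓
b·c²: (-248/51)·289/64 + 3·100/9 + 5/6·1 = 293/24 ≠ 1/3 ⇒ order 2.
b·Ac: 3·187/48 + 5/6·(-457/546) = 144013/13104 ≠ 1/6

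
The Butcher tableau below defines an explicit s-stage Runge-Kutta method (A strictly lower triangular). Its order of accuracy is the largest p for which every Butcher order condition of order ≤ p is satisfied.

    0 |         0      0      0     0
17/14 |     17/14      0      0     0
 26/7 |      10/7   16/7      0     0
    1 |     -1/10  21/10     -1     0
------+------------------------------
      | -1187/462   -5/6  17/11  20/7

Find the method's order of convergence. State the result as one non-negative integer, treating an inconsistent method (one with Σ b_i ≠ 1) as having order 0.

b = (-1187/462, -5/6, 17/11, 20/7)
c = (0, 17/14, 26/7, 1)
Ac = (0, 0, 136/49, -163/140)
Σ b_i: (-1187/462)·1 + (-5/6)·1 + 17/11·1 + 20/7·1 = 1 ✓
b·c: (-5/6)·17/14 + 17/11·26/7 + 20/7·1 = 7009/924 ≠ 1/2 ⇒ order 1.

1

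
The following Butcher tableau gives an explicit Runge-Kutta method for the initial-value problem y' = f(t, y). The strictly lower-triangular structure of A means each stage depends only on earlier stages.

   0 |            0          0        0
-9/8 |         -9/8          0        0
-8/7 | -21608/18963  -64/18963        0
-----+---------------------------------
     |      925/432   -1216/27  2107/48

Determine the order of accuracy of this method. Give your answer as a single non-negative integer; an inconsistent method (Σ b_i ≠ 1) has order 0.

3

b = (925/432, -1216/27, 2107/48)
c = (0, -9/8, -8/7)
Ac = (0, 0, 8/2107)
Σ b_i: 925/432·1 + (-1216/27)·1 + 2107/48·1 = 1 ✓
b·c: (-1216/27)·(-9/8) + 2107/48·(-8/7) = 1/2 ✓
b·c²: (-1216/27)·81/64 + 2107/48·64/49 = 1/3 ✓
b·Ac: 2107/48·8/2107 = 1/6 ✓; 3 stages ⇒ order 3.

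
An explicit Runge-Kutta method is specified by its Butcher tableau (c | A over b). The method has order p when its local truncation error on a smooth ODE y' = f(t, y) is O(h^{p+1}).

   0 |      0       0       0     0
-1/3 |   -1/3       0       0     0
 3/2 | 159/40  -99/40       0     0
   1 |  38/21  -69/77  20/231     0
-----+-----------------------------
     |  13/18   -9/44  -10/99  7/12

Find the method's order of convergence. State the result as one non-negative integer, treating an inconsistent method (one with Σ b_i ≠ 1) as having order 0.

4

b = (13/18, -9/44, -10/99, 7/12)
c = (0, -1/3, 3/2, 1)
Ac = (0, 0, 33/40, 3/7)
Σ b_i: 13/18·1 + (-9/44)·1 + (-10/99)·1 + 7/12·1 = 1 ✓
b·c: (-9/44)·(-1/3) + (-10/99)·3/2 + 7/12·1 = 1/2 ✓
b·c²: (-9/44)·1/9 + (-10/99)·9/4 + 7/12·1 = 1/3 ✓
b·Ac: (-10/99)·33/40 + 7/12·3/7 = 1/6 ✓
b·c³: (-9/44)·(-1/27) + (-10/99)·27/8 + 7/12·1 = 1/4 ✓
b·(c∘Ac): (-10/99)·99/80 + 7/12·3/7 = 1/8 ✓
b·Ac²: (-10/99)·(-11/40) + 7/12·2/21 = 1/12 ✓
b·A²c: 7/12·1/14 = 1/24 ✓; 4 stages ⇒ order 4.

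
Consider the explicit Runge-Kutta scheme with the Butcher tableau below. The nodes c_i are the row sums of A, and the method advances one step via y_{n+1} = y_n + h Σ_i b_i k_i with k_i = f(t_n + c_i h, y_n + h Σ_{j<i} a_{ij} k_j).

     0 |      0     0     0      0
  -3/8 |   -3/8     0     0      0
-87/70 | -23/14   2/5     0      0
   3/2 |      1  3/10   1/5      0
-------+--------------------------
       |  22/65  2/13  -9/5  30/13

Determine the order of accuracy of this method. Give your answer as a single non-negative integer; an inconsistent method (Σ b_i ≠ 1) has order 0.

b = (22/65, 2/13, -9/5, 30/13)
c = (0, -3/8, -87/70, 3/2)
Ac = (0, 0, -3/20, -1011/2800)
Σ b_i: 22/65·1 + 2/13·1 + (-9/5)·1 + 30/13·1 = 1 ✓
b·c: 2/13·(-3/8) + (-9/5)·(-87/70) + 30/13·3/2 = 51333/9100 ≠ 1/2 ⇒ order 1.

1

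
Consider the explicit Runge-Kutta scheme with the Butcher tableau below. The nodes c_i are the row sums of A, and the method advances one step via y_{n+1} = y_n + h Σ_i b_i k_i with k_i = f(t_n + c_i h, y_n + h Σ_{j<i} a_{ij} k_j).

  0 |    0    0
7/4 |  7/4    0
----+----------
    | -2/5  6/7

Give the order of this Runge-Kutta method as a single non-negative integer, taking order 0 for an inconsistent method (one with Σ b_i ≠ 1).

b = (-2/5, 6/7)
c = (0, 7/4)
Σ b_i: (-2/5)·1 + 6/7·1 = 16/35 ≠ 1 ⇒ order 0.

0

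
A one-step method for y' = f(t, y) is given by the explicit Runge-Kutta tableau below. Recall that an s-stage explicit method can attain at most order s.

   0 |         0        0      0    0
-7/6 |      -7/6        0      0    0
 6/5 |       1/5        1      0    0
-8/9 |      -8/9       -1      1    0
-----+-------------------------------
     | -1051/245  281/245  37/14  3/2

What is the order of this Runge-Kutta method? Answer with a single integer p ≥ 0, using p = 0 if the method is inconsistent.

b = (-1051/245, 281/245, 37/14, 3/2)
c = (0, -7/6, 6/5, -8/9)
Ac = (0, 0, -7/6, 71/30)
Σ b_i: (-1051/245)·1 + 281/245·1 + 37/14·1 + 3/2·1 = 1 ✓
b·c: 281/245·(-7/6) + 37/14·6/5 + 3/2·(-8/9) = 1/2 ✓
b·c²: 281/245·49/36 + 37/14·36/25 + 3/2·64/81 = 123833/18900 ≠ 1/3 ⇒ order 2.
b·Ac: 37/14·(-7/6) + 3/2·71/30 = 7/15 ≠ 1/6

2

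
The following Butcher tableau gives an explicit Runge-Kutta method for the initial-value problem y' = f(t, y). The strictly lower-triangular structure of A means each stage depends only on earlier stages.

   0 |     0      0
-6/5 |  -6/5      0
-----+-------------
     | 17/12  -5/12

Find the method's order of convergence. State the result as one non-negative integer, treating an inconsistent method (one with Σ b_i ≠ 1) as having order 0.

2

b = (17/12, -5/12)
c = (0, -6/5)
Σ b_i: 17/12·1 + (-5/12)·1 = 1 ✓
b·c: (-5/12)·(-6/5) = 1/2 ✓; 2 stages ⇒ order 2.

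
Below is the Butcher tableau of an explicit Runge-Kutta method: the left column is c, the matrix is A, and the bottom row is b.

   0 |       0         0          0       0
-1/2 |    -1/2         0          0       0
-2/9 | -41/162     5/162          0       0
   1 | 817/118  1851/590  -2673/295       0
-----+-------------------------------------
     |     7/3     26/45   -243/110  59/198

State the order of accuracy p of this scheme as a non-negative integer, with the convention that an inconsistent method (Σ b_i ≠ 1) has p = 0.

b = (7/3, 26/45, -243/110, 59/198)
c = (0, -1/2, -2/9, 1)
Ac = (0, 0, -5/324, 105/236)
Σ b_i: 7/3·1 + 26/45·1 + (-243/110)·1 + 59/198·1 = 1 ✓
b·c: 26/45·(-1/2) + (-243/110)·(-2/9) + 59/198·1 = 1/2 ✓
b·c²: 26/45·1/4 + (-243/110)·4/81 + 59/198·1 = 1/3 ✓
b·Ac: (-243/110)·(-5/324) + 59/198·105/236 = 1/6 ✓
b·c³: 26/45·(-1/8) + (-243/110)·(-8/729) + 59/198·1 = 1/4 ✓
b·(c∘Ac): (-243/110)·5/1458 + 59/198·105/236 = 1/8 ✓
b·Ac²: (-243/110)·5/648 + 59/198·159/472 = 1/12 ✓
b·A²c: 59/198·33/236 = 1/24 ✓; 4 stages ⇒ order 4.

4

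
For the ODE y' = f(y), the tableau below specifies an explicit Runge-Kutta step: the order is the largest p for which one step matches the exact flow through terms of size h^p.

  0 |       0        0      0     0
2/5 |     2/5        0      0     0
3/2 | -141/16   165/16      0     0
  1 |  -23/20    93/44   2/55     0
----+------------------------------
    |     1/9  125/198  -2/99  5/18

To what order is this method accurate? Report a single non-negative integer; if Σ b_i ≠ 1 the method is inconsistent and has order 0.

b = (1/9, 125/198, -2/99, 5/18)
c = (0, 2/5, 3/2, 1)
Ac = (0, 0, 33/8, 9/10)
Σ b_i: 1/9·1 + 125/198·1 + (-2/99)·1 + 5/18·1 = 1 ✓
b·c: 125/198·2/5 + (-2/99)·3/2 + 5/18·1 = 1/2 ✓
b·c²: 125/198·4/25 + (-2/99)·9/4 + 5/18·1 = 1/3 ✓
b·Ac: (-2/99)·33/8 + 5/18·9/10 = 1/6 ✓
b·c³: 125/198·8/125 + (-2/99)·27/8 + 5/18·1 = 1/4 ✓
b·(c∘Ac): (-2/99)·99/16 + 5/18·9/10 = 1/8 ✓
b·Ac²: (-2/99)·33/20 + 5/18·21/50 = 1/12 ✓
b·A²c: 5/18·3/20 = 1/24 ✓; 4 stages ⇒ order 4.

4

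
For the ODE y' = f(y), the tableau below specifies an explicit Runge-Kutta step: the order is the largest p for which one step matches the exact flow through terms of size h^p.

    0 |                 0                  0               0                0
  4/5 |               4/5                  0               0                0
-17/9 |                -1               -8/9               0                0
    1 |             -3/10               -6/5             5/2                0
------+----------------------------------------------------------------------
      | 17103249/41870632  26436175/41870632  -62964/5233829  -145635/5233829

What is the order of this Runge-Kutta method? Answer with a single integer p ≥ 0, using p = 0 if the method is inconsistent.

b = (17103249/41870632, 26436175/41870632, -62964/5233829, -145635/5233829)
c = (0, 4/5, -17/9, 1)
Ac = (0, 0, -32/45, -2557/450)
Σ b_i: 17103249/41870632·1 + 26436175/41870632·1 + (-62964/5233829)·1 + (-145635/5233829)·1 = 1 ✓
b·c: 26436175/41870632·4/5 + (-62964/5233829)·(-17/9) + (-145635/5233829)·1 = 1/2 ✓
b·c²: 26436175/41870632·16/25 + (-62964/5233829)·289/81 + (-145635/5233829)·1 = 1/3 ✓
b·Ac: (-62964/5233829)·(-32/45) + (-145635/5233829)·(-2557/450) = 1/6 ✓
b·c³: 26436175/41870632·64/125 + (-62964/5233829)·(-4913/729) + (-145635/5233829)·1 = 266033407/706566915 ≠ 1/4 ⇒ order 3.
b·(c∘Ac): (-62964/5233829)·544/405 + (-145635/5233829)·(-2557/450) = 22288697/157014870 ≠ 1/8
b·Ac²: (-62964/5233829)·(-128/225) + (-145635/5233829)·165073/20250 = -310867481/1413133830 ≠ 1/12
b·A²c: (-145635/5233829)·(-16/9) = 776720/15701487 ≠ 1/24

3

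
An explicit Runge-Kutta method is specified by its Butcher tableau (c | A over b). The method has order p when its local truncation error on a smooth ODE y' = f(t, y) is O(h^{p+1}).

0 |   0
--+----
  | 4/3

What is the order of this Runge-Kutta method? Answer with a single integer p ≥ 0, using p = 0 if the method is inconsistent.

0

b = (4/3)
c = (0)
Σ b_i: 4/3·1 = 4/3 ≠ 1 ⇒ order 0.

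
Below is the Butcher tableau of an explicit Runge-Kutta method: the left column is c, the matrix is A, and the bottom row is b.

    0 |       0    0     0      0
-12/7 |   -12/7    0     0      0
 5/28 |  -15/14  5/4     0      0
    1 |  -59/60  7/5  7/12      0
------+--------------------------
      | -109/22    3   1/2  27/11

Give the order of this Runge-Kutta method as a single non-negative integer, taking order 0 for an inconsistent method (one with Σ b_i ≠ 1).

b = (-109/22, 3, 1/2, 27/11)
c = (0, -12/7, 5/28, 1)
Ac = (0, 0, -15/7, -551/240)
Σ b_i: (-109/22)·1 + 3·1 + 1/2·1 + 27/11·1 = 1 ✓
b·c: 3·(-12/7) + 1/2·5/28 + 27/11·1 = -1601/616 ≠ 1/2 ⇒ order 1.

1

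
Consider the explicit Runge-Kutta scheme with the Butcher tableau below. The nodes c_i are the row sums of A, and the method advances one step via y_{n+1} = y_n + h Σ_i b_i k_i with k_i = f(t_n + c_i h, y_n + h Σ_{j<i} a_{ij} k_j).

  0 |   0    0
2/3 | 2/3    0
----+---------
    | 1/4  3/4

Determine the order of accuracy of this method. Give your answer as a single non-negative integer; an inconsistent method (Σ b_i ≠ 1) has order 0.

2

b = (1/4, 3/4)
c = (0, 2/3)
Σ b_i: 1/4·1 + 3/4·1 = 1 ✓
b·c: 3/4·2/3 = 1/2 ✓; 2 stages ⇒ order 2.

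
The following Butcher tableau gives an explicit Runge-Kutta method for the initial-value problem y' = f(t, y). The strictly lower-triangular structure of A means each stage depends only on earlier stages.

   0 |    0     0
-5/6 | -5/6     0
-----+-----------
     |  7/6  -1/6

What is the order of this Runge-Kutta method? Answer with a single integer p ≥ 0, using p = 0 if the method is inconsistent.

1

b = (7/6, -1/6)
c = (0, -5/6)
Σ b_i: 7/6·1 + (-1/6)·1 = 1 ✓
b·c: (-1/6)·(-5/6) = 5/36 ≠ 1/2 ⇒ order 1.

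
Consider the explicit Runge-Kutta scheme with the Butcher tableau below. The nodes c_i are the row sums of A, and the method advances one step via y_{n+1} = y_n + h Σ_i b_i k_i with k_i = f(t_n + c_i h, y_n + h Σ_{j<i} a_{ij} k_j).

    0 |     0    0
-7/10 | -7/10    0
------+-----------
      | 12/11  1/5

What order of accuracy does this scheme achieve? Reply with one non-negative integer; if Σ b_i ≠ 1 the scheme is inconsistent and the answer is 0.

0

b = (12/11, 1/5)
c = (0, -7/10)
Σ b_i: 12/11·1 + 1/5·1 = 71/55 ≠ 1 ⇒ order 0.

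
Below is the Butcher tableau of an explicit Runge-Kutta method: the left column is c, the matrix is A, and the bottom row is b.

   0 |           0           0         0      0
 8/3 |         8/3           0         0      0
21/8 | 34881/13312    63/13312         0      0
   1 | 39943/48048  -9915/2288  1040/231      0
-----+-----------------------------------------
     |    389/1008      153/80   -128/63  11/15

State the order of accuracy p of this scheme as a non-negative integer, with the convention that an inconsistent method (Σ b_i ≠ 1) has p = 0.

4

b = (389/1008, 153/80, -128/63, 11/15)
c = (0, 8/3, 21/8, 1)
Ac = (0, 0, 21/1664, 75/286)
Σ b_i: 389/1008·1 + 153/80·1 + (-128/63)·1 + 11/15·1 = 1 ✓
b·c: 153/80·8/3 + (-128/63)·21/8 + 11/15·1 = 1/2 ✓
b·c²: 153/80·64/9 + (-128/63)·441/64 + 11/15·1 = 1/3 ✓
b·Ac: (-128/63)·21/1664 + 11/15·75/286 = 1/6 ✓
b·c³: 153/80·512/27 + (-128/63)·9261/512 + 11/15·1 = 1/4 ✓
b·(c∘Ac): (-128/63)·441/13312 + 11/15·75/286 = 1/8 ✓
b·Ac²: (-128/63)·7/208 + 11/15·355/1716 = 1/12 ✓
b·A²c: 11/15·5/88 = 1/24 ✓; 4 stages ⇒ order 4.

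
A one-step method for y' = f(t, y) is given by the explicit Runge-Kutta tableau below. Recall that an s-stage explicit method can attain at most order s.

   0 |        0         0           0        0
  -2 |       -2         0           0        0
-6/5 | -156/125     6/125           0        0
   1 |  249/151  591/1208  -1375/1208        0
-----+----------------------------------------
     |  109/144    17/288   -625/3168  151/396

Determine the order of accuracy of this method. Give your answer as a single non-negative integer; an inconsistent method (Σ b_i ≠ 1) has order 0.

4

b = (109/144, 17/288, -625/3168, 151/396)
c = (0, -2, -6/5, 1)
Ac = (0, 0, -12/125, 117/302)
Σ b_i: 109/144·1 + 17/288·1 + (-625/3168)·1 + 151/396·1 = 1 ✓
b·c: 17/288·(-2) + (-625/3168)·(-6/5) + 151/396·1 = 1/2 ✓
b·c²: 17/288·4 + (-625/3168)·36/25 + 151/396·1 = 1/3 ✓
b·Ac: (-625/3168)·(-12/125) + 151/396·117/302 = 1/6 ✓
b·c³: 17/288·(-8) + (-625/3168)·(-216/125) + 151/396·1 = 1/4 ✓
b·(c∘Ac): (-625/3168)·72/625 + 151/396·117/302 = 1/8 ✓
b·Ac²: (-625/3168)·24/125 + 151/396·48/151 = 1/12 ✓
b·A²c: 151/396·33/302 = 1/24 ✓; 4 stages ⇒ order 4.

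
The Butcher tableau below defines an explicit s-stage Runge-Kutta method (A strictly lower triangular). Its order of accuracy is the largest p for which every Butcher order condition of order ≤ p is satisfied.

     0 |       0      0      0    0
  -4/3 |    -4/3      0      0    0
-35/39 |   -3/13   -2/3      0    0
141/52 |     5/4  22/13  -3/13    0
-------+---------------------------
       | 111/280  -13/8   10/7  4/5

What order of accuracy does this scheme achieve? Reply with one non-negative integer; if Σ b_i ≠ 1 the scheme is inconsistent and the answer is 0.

1

b = (111/280, -13/8, 10/7, 4/5)
c = (0, -4/3, -35/39, 141/52)
Ac = (0, 0, 8/9, -1039/507)
Σ b_i: 111/280·1 + (-13/8)·1 + 10/7·1 + 4/5·1 = 1 ✓
b·c: (-13/8)·(-4/3) + 10/7·(-35/39) + 4/5·141/52 = 397/130 ≠ 1/2 ⇒ order 1.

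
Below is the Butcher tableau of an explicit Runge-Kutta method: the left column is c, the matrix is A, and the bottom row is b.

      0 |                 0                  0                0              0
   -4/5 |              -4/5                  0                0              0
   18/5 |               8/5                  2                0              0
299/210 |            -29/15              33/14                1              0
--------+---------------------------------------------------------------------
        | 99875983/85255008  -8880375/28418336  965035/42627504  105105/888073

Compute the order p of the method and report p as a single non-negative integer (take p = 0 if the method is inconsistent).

3

b = (99875983/85255008, -8880375/28418336, 965035/42627504, 105105/888073)
c = (0, -4/5, 18/5, 299/210)
Ac = (0, 0, -8/5, 12/7)
Σ b_i: 99875983/85255008·1 + (-8880375/28418336)·1 + 965035/42627504·1 + 105105/888073·1 = 1 ✓
b·c: (-8880375/28418336)·(-4/5) + 965035/42627504·18/5 + 105105/888073·299/210 = 1/2 ✓
b·c²: (-8880375/28418336)·16/25 + 965035/42627504·324/25 + 105105/888073·89401/44100 = 1/3 ✓
b·Ac: 965035/42627504·(-8/5) + 105105/888073·12/7 = 1/6 ✓
b·c³: (-8880375/28418336)·(-64/125) + 965035/42627504·5832/125 + 105105/888073·26730899/9261000 = 17431778809/11189719800 ≠ 1/4 ⇒ order 3.
b·(c∘Ac): 965035/42627504·(-144/25) + 105105/888073·598/245 = 703689/4440365 ≠ 1/8
b·Ac²: 965035/42627504·32/25 + 105105/888073·2532/175 = 23196802/13321095 ≠ 1/12
b·A²c: 105105/888073·(-8/5) = -168168/888073 ≠ 1/24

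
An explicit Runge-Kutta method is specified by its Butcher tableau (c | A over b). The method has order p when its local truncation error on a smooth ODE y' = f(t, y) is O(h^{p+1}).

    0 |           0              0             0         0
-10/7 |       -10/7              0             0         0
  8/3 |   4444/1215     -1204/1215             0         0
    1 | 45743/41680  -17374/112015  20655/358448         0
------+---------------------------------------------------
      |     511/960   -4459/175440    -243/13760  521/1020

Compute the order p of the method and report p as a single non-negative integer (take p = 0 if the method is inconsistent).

4

b = (511/960, -4459/175440, -243/13760, 521/1020)
c = (0, -10/7, 8/3, 1)
Ac = (0, 0, 344/243, 391/1042)
Σ b_i: 511/960·1 + (-4459/175440)·1 + (-243/13760)·1 + 521/1020·1 = 1 ✓
b·c: (-4459/175440)·(-10/7) + (-243/13760)·8/3 + 521/1020·1 = 1/2 ✓
b·c²: (-4459/175440)·100/49 + (-243/13760)·64/9 + 521/1020·1 = 1/3 ✓
b·Ac: (-243/13760)·344/243 + 521/1020·391/1042 = 1/6 ✓
b·c³: (-4459/175440)·(-1000/343) + (-243/13760)·512/27 + 521/1020·1 = 1/4 ✓
b·(c∘Ac): (-243/13760)·2752/729 + 521/1020·391/1042 = 1/8 ✓
b·Ac²: (-243/13760)·(-3440/1701) + 521/1020·340/3647 = 1/12 ✓
b·A²c: 521/1020·85/1042 = 1/24 ✓; 4 stages ⇒ order 4.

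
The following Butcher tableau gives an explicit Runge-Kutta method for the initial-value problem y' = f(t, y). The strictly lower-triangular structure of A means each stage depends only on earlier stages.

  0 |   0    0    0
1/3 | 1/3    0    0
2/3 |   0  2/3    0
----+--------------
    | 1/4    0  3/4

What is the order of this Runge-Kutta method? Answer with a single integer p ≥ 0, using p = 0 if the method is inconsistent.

b = (1/4, 0, 3/4)
c = (0, 1/3, 2/3)
Ac = (0, 0, 2/9)
Σ b_i: 1/4·1 + 3/4·1 = 1 ✓
b·c: 3/4·2/3 = 1/2 ✓
b·c²: 3/4·4/9 = 1/3 ✓
b·Ac: 3/4·2/9 = 1/6 ✓; 3 stages ⇒ order 3.

3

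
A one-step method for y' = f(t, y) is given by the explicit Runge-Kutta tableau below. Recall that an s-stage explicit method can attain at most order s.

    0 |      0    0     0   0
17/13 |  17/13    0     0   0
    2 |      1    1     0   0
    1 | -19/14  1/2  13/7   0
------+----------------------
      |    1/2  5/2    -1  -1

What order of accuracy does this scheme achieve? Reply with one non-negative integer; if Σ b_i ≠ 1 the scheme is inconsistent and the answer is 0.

1

b = (1/2, 5/2, -1, -1)
c = (0, 17/13, 2, 1)
Ac = (0, 0, 17/13, 795/182)
Σ b_i: 1/2·1 + 5/2·1 + (-1)·1 + (-1)·1 = 1 ✓
b·c: 5/2·17/13 + (-1)·2 + (-1)·1 = 7/26 ≠ 1/2 ⇒ order 1.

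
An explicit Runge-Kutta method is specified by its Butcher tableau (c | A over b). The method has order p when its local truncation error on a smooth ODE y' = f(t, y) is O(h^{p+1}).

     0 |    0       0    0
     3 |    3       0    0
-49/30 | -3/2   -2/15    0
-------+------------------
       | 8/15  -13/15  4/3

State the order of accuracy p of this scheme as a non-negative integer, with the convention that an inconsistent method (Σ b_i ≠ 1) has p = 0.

1

b = (8/15, -13/15, 4/3)
c = (0, 3, -49/30)
Ac = (0, 0, -2/5)
Σ b_i: 8/15·1 + (-13/15)·1 + 4/3·1 = 1 ✓
b·c: (-13/15)·3 + 4/3·(-49/30) = -43/9 ≠ 1/2 ⇒ order 1.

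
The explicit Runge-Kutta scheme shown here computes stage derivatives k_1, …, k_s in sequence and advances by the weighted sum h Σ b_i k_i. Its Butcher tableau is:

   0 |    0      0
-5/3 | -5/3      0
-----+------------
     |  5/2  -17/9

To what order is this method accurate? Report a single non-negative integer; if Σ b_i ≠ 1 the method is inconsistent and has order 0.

b = (5/2, -17/9)
c = (0, -5/3)
Σ b_i: 5/2·1 + (-17/9)·1 = 11/18 ≠ 1 ⇒ order 0.

0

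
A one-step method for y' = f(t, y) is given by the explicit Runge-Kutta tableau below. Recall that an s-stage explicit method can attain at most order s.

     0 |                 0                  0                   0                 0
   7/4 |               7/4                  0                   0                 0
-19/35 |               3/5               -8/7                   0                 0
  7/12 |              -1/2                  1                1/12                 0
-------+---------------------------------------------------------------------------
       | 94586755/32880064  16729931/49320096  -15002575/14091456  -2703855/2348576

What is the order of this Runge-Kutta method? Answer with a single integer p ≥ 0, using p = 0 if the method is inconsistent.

b = (94586755/32880064, 16729931/49320096, -15002575/14091456, -2703855/2348576)
c = (0, 7/4, -19/35, 7/12)
Ac = (0, 0, -2, 179/105)
Σ b_i: 94586755/32880064·1 + 16729931/49320096·1 + (-15002575/14091456)·1 + (-2703855/2348576)·1 = 1 ✓
b·c: 16729931/49320096·7/4 + (-15002575/14091456)·(-19/35) + (-2703855/2348576)·7/12 = 1/2 ✓
b·c²: 16729931/49320096·49/16 + (-15002575/14091456)·361/1225 + (-2703855/2348576)·49/144 = 1/3 ✓
b·Ac: (-15002575/14091456)·(-2) + (-2703855/2348576)·179/105 = 1/6 ✓
b·c³: 16729931/49320096·343/64 + (-15002575/14091456)·(-6859/42875) + (-2703855/2348576)·343/1728 = 41659888589/23673646080 ≠ 1/4 ⇒ order 3.
b·(c∘Ac): (-15002575/14091456)·38/35 + (-2703855/2348576)·179/180 = -21614341/9394304 ≠ 1/8
b·Ac²: (-15002575/14091456)·(-7/2) + (-2703855/2348576)·181519/58800 = 679636193/3945607680 ≠ 1/12
b·A²c: (-2703855/2348576)·(-1/6) = 901285/4697152 ≠ 1/24

3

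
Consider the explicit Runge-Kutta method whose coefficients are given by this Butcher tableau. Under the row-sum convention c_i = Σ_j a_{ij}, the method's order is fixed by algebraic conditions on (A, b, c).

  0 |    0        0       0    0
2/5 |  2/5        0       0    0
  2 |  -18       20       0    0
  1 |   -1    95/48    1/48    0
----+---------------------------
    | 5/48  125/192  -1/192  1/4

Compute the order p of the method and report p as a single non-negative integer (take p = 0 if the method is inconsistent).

b = (5/48, 125/192, -1/192, 1/4)
c = (0, 2/5, 2, 1)
Ac = (0, 0, 8, 5/6)
Σ b_i: 5/48·1 + 125/192·1 + (-1/192)·1 + 1/4·1 = 1 ✓
b·c: 125/192·2/5 + (-1/192)·2 + 1/4·1 = 1/2 ✓
b·c²: 125/192·4/25 + (-1/192)·4 + 1/4·1 = 1/3 ✓
b·Ac: (-1/192)·8 + 1/4·5/6 = 1/6 ✓
b·c³: 125/192·8/125 + (-1/192)·8 + 1/4·1 = 1/4 ✓
b·(c∘Ac): (-1/192)·16 + 1/4·5/6 = 1/8 ✓
b·Ac²: (-1/192)·16/5 + 1/4·2/5 = 1/12 ✓
b·A²c: 1/4·1/6 = 1/24 ✓; 4 stages ⇒ order 4.

4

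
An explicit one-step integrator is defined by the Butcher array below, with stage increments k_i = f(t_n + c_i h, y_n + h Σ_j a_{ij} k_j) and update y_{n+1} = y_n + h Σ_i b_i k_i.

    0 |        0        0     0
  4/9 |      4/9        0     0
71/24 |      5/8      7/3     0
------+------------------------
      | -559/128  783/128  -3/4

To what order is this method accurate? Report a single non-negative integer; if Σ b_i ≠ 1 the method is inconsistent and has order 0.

b = (-559/128, 783/128, -3/4)
c = (0, 4/9, 71/24)
Ac = (0, 0, 28/27)
Σ b_i: (-559/128)·1 + 783/128·1 + (-3/4)·1 = 1 ✓
b·c: 783/128·4/9 + (-3/4)·71/24 = 1/2 ✓
b·c²: 783/128·16/81 + (-3/4)·5041/576 = -1371/256 ≠ 1/3 ⇒ order 2.
b·Ac: (-3/4)·28/27 = -7/9 ≠ 1/6

2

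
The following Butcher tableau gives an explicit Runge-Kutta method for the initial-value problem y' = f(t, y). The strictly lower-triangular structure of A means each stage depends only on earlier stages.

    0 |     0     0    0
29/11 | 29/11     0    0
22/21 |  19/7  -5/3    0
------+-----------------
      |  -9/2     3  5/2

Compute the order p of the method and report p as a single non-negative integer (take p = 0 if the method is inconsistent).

b = (-9/2, 3, 5/2)
c = (0, 29/11, 22/21)
Ac = (0, 0, -145/33)
Σ b_i: (-9/2)·1 + 3·1 + 5/2·1 = 1 ✓
b·c: 3·29/11 + 5/2·22/21 = 2432/231 ≠ 1/2 ⇒ order 1.

1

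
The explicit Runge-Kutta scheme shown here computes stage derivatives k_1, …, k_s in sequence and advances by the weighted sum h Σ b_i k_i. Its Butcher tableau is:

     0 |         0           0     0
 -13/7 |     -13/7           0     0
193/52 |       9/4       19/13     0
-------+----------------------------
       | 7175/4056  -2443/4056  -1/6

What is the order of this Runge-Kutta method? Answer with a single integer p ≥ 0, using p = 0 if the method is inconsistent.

b = (7175/4056, -2443/4056, -1/6)
c = (0, -13/7, 193/52)
Ac = (0, 0, -19/7)
Σ b_i: 7175/4056·1 + (-2443/4056)·1 + (-1/6)·1 = 1 ✓
b·c: (-2443/4056)·(-13/7) + (-1/6)·193/52 = 1/2 ✓
b·c²: (-2443/4056)·169/49 + (-1/6)·37249/2704 = -496667/113568 ≠ 1/3 ⇒ order 2.
b·Ac: (-1/6)·(-19/7) = 19/42 ≠ 1/6

2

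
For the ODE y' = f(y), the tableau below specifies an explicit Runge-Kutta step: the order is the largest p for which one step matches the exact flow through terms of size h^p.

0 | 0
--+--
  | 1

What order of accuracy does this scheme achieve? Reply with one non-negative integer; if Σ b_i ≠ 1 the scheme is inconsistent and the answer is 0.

1

b = (1)
c = (0)
Σ b_i: 1·1 = 1 ✓; 1 stage ⇒ order 1.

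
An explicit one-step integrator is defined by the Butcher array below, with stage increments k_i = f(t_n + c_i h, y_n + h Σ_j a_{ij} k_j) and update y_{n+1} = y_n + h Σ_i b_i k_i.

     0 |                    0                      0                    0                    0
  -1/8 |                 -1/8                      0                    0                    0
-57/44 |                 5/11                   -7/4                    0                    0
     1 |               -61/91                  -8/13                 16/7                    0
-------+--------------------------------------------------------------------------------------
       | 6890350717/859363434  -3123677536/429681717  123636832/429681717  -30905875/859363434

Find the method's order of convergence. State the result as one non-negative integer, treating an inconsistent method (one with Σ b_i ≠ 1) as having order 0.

3

b = (6890350717/859363434, -3123677536/429681717, 123636832/429681717, -30905875/859363434)
c = (0, -1/8, -57/44, 1)
Ac = (0, 0, 7/32, -2887/1001)
Σ b_i: 6890350717/859363434·1 + (-3123677536/429681717)·1 + 123636832/429681717·1 + (-30905875/859363434)·1 = 1 ✓
b·c: (-3123677536/429681717)·(-1/8) + 123636832/429681717·(-57/44) + (-30905875/859363434)·1 = 1/2 ✓
b·c²: (-3123677536/429681717)·1/64 + 123636832/429681717·3249/1936 + (-30905875/859363434)·1 = 1/3 ✓
b·Ac: 123636832/429681717·7/32 + (-30905875/859363434)·(-2887/1001) = 1/6 ✓
b·c³: (-3123677536/429681717)·(-1/512) + 123636832/429681717·(-185193/85184) + (-30905875/859363434)·1 = -16317711437/25207994064 ≠ 1/4 ⇒ order 3.
b·(c∘Ac): 123636832/429681717·(-399/1408) + (-30905875/859363434)·(-2887/1001) = 38127091/1718726868 ≠ 1/8
b·Ac²: 123636832/429681717·(-7/256) + (-30905875/859363434)·337049/88088 = -1222376681/8402664688 ≠ 1/12
b·A²c: (-30905875/859363434)·1/2 = -30905875/1718726868 ≠ 1/24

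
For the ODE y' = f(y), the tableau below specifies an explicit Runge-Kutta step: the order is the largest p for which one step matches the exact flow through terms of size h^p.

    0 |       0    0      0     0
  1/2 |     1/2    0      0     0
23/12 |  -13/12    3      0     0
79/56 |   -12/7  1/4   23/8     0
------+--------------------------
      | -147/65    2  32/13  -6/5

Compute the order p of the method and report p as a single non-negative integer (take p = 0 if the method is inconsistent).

b = (-147/65, 2, 32/13, -6/5)
c = (0, 1/2, 23/12, 79/56)
Ac = (0, 0, 3/2, 541/96)
Σ b_i: (-147/65)·1 + 2·1 + 32/13·1 + (-6/5)·1 = 1 ✓
b·c: 2·1/2 + 32/13·23/12 + (-6/5)·79/56 = 21977/5460 ≠ 1/2 ⇒ order 1.

1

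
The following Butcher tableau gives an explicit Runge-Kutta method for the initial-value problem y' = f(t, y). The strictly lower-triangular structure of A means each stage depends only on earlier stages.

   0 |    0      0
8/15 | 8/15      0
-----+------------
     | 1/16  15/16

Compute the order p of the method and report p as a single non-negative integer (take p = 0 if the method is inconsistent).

b = (1/16, 15/16)
c = (0, 8/15)
Σ b_i: 1/16·1 + 15/16·1 = 1 ✓
b·c: 15/16·8/15 = 1/2 ✓; 2 stages ⇒ order 2.

2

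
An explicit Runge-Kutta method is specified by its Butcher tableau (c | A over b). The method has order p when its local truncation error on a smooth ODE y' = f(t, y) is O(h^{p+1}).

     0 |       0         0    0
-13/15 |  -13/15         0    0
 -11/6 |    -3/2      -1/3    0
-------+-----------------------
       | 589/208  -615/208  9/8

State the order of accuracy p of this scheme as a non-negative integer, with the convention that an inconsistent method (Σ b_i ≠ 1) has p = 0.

2

b = (589/208, -615/208, 9/8)
c = (0, -13/15, -11/6)
Ac = (0, 0, 13/45)
Σ b_i: 589/208·1 + (-615/208)·1 + 9/8·1 = 1 ✓
b·c: (-615/208)·(-13/15) + 9/8·(-11/6) = 1/2 ✓
b·c²: (-615/208)·169/225 + 9/8·121/36 = 749/480 ≠ 1/3 ⇒ order 2.
b·Ac: 9/8·13/45 = 13/40 ≠ 1/6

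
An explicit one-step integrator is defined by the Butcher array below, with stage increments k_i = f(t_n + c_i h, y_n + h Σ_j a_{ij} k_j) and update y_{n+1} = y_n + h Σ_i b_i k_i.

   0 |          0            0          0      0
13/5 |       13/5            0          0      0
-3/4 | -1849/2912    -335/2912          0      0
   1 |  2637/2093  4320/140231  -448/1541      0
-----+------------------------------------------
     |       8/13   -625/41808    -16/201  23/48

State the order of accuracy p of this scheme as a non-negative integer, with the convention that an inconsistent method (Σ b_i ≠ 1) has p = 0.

b = (8/13, -625/41808, -16/201, 23/48)
c = (0, 13/5, -3/4, 1)
Ac = (0, 0, -67/224, 48/161)
Σ b_i: 8/13·1 + (-625/41808)·1 + (-16/201)·1 + 23/48·1 = 1 ✓
b·c: (-625/41808)·13/5 + (-16/201)·(-3/4) + 23/48·1 = 1/2 ✓
b·c²: (-625/41808)·169/25 + (-16/201)·9/16 + 23/48·1 = 1/3 ✓
b·Ac: (-16/201)·(-67/224) + 23/48·48/161 = 1/6 ✓
b·c³: (-625/41808)·2197/125 + (-16/201)·(-27/64) + 23/48·1 = 1/4 ✓
b·(c∘Ac): (-16/201)·201/896 + 23/48·48/161 = 1/8 ✓
b·Ac²: (-16/201)·(-871/1120) + 23/48·36/805 = 1/12 ✓
b·A²c: 23/48·2/23 = 1/24 ✓; 4 stages ⇒ order 4.

4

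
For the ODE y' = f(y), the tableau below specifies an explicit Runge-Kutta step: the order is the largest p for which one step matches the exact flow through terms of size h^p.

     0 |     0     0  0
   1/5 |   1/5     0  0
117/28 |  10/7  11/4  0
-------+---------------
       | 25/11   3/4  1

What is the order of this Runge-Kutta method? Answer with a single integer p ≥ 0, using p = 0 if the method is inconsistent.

b = (25/11, 3/4, 1)
c = (0, 1/5, 117/28)
Ac = (0, 0, 11/20)
Σ b_i: 25/11·1 + 3/4·1 + 1·1 = 177/44 ≠ 1 ⇒ order 0.

0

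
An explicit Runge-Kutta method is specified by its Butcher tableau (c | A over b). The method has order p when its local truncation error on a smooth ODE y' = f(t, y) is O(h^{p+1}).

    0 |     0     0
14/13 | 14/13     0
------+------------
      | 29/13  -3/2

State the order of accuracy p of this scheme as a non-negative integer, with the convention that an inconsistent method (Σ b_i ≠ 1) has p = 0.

0

b = (29/13, -3/2)
c = (0, 14/13)
Σ b_i: 29/13·1 + (-3/2)·1 = 19/26 ≠ 1 ⇒ order 0.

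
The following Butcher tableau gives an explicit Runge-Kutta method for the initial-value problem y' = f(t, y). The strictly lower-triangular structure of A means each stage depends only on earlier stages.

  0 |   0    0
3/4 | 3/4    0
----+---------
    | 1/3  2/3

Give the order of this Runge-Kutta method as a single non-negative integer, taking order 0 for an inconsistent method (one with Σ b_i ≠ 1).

2

b = (1/3, 2/3)
c = (0, 3/4)
Σ b_i: 1/3·1 + 2/3·1 = 1 ✓
b·c: 2/3·3/4 = 1/2 ✓; 2 stages ⇒ order 2.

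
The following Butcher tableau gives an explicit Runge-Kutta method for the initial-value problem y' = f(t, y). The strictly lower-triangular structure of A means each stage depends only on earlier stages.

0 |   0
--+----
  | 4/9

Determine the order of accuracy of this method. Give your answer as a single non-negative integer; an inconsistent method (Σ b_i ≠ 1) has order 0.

0

b = (4/9)
c = (0)
Σ b_i: 4/9·1 = 4/9 ≠ 1 ⇒ order 0.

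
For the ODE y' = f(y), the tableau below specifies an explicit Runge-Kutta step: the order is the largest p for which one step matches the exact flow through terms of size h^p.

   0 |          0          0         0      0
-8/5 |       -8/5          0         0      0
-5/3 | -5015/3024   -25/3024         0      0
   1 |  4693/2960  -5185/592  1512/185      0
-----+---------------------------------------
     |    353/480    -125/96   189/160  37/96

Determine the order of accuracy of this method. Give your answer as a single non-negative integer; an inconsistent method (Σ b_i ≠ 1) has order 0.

4

b = (353/480, -125/96, 189/160, 37/96)
c = (0, -8/5, -5/3, 1)
Ac = (0, 0, 5/378, 29/74)
Σ b_i: 353/480·1 + (-125/96)·1 + 189/160·1 + 37/96·1 = 1 ✓
b·c: (-125/96)·(-8/5) + 189/160·(-5/3) + 37/96·1 = 1/2 ✓
b·c²: (-125/96)·64/25 + 189/160·25/9 + 37/96·1 = 1/3 ✓
b·Ac: 189/160·5/378 + 37/96·29/74 = 1/6 ✓
b·c³: (-125/96)·(-512/125) + 189/160·(-125/27) + 37/96·1 = 1/4 ✓
b·(c∘Ac): 189/160·(-25/1134) + 37/96·29/74 = 1/8 ✓
b·Ac²: 189/160·(-4/189) + 37/96·52/185 = 1/12 ✓
b·A²c: 37/96·4/37 = 1/24 ✓; 4 stages ⇒ order 4.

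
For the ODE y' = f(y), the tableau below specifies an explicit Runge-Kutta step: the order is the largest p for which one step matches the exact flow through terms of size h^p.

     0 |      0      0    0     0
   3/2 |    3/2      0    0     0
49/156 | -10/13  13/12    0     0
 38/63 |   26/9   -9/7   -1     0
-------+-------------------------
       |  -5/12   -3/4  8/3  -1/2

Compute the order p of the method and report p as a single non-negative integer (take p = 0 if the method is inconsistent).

1

b = (-5/12, -3/4, 8/3, -1/2)
c = (0, 3/2, 49/156, 38/63)
Ac = (0, 0, 13/8, -2449/1092)
Σ b_i: (-5/12)·1 + (-3/4)·1 + 8/3·1 + (-1/2)·1 = 1 ✓
b·c: (-3/4)·3/2 + 8/3·49/156 + (-1/2)·38/63 = -3859/6552 ≠ 1/2 ⇒ order 1.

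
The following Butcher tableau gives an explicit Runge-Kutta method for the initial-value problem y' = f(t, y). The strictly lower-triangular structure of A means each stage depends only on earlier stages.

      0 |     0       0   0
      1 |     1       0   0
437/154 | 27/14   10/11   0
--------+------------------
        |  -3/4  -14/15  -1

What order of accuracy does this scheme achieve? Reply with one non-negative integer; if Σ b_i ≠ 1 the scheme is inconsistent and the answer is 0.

b = (-3/4, -14/15, -1)
c = (0, 1, 437/154)
Ac = (0, 0, 10/11)
Σ b_i: (-3/4)·1 + (-14/15)·1 + (-1)·1 = -161/60 ≠ 1 ⇒ order 0.

0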